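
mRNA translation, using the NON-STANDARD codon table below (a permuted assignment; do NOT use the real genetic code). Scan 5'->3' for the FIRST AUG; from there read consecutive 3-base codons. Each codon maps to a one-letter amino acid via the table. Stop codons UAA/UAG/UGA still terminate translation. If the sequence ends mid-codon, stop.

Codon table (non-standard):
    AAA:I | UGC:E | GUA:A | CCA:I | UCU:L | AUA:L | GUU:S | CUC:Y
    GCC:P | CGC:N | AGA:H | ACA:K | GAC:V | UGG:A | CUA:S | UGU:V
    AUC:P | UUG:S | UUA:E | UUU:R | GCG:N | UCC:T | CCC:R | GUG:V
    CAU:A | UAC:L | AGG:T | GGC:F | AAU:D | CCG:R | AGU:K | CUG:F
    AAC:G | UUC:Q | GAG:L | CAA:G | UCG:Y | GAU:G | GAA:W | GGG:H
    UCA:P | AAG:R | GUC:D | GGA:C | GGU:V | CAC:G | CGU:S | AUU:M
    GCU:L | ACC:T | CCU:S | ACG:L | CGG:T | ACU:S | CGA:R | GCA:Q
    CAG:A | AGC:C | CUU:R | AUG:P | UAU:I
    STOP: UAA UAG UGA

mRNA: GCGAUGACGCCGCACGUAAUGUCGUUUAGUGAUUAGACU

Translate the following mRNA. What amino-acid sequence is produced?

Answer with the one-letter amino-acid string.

Answer: PLRGAPYRKG

Derivation:
start AUG at pos 3
pos 3: AUG -> P; peptide=P
pos 6: ACG -> L; peptide=PL
pos 9: CCG -> R; peptide=PLR
pos 12: CAC -> G; peptide=PLRG
pos 15: GUA -> A; peptide=PLRGA
pos 18: AUG -> P; peptide=PLRGAP
pos 21: UCG -> Y; peptide=PLRGAPY
pos 24: UUU -> R; peptide=PLRGAPYR
pos 27: AGU -> K; peptide=PLRGAPYRK
pos 30: GAU -> G; peptide=PLRGAPYRKG
pos 33: UAG -> STOP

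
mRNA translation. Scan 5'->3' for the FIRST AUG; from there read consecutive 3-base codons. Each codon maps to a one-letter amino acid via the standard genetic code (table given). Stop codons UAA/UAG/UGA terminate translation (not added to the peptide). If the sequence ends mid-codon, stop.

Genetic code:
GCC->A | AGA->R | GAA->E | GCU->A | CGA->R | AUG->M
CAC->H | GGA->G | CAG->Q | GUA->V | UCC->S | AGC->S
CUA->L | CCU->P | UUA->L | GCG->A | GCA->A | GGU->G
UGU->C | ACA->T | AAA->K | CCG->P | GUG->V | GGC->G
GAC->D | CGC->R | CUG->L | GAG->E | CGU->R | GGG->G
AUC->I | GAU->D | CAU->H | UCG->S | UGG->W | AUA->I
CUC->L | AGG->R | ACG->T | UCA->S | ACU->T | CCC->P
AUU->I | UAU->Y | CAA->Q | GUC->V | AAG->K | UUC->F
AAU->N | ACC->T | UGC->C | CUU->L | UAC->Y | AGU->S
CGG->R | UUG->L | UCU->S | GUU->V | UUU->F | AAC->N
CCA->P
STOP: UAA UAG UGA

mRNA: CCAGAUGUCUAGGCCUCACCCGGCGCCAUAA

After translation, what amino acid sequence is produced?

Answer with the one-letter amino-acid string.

Answer: MSRPHPAP

Derivation:
start AUG at pos 4
pos 4: AUG -> M; peptide=M
pos 7: UCU -> S; peptide=MS
pos 10: AGG -> R; peptide=MSR
pos 13: CCU -> P; peptide=MSRP
pos 16: CAC -> H; peptide=MSRPH
pos 19: CCG -> P; peptide=MSRPHP
pos 22: GCG -> A; peptide=MSRPHPA
pos 25: CCA -> P; peptide=MSRPHPAP
pos 28: UAA -> STOP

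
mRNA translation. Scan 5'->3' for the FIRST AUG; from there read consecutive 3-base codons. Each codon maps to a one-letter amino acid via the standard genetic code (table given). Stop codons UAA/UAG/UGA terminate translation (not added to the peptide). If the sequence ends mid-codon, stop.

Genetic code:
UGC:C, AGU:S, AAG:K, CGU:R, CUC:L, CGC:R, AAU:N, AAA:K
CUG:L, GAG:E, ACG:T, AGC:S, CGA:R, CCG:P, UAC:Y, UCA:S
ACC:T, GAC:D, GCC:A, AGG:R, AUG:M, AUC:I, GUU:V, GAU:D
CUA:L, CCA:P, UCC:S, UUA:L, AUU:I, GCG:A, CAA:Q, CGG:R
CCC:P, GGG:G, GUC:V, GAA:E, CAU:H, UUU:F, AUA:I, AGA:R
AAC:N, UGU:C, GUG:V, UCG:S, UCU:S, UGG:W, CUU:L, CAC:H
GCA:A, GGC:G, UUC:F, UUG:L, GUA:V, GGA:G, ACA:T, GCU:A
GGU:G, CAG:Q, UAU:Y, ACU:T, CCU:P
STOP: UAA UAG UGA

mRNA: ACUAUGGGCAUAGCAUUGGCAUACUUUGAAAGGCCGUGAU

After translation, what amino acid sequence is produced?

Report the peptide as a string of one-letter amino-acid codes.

Answer: MGIALAYFERP

Derivation:
start AUG at pos 3
pos 3: AUG -> M; peptide=M
pos 6: GGC -> G; peptide=MG
pos 9: AUA -> I; peptide=MGI
pos 12: GCA -> A; peptide=MGIA
pos 15: UUG -> L; peptide=MGIAL
pos 18: GCA -> A; peptide=MGIALA
pos 21: UAC -> Y; peptide=MGIALAY
pos 24: UUU -> F; peptide=MGIALAYF
pos 27: GAA -> E; peptide=MGIALAYFE
pos 30: AGG -> R; peptide=MGIALAYFER
pos 33: CCG -> P; peptide=MGIALAYFERP
pos 36: UGA -> STOP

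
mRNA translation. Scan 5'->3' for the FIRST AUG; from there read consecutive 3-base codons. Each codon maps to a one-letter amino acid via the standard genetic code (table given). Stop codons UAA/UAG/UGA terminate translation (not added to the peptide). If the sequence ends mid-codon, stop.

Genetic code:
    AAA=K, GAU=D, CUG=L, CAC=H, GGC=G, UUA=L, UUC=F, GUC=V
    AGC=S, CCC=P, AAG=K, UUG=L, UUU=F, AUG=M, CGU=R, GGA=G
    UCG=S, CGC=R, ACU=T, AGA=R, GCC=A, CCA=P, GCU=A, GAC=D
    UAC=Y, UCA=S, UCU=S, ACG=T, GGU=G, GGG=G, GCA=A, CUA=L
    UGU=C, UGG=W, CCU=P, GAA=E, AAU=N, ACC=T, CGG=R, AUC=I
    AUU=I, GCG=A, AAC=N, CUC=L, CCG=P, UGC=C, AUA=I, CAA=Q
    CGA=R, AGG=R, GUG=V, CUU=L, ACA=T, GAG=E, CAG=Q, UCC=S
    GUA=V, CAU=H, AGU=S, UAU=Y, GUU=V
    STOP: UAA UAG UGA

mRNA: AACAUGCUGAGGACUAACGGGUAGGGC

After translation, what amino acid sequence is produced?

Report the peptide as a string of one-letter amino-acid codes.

start AUG at pos 3
pos 3: AUG -> M; peptide=M
pos 6: CUG -> L; peptide=ML
pos 9: AGG -> R; peptide=MLR
pos 12: ACU -> T; peptide=MLRT
pos 15: AAC -> N; peptide=MLRTN
pos 18: GGG -> G; peptide=MLRTNG
pos 21: UAG -> STOP

Answer: MLRTNG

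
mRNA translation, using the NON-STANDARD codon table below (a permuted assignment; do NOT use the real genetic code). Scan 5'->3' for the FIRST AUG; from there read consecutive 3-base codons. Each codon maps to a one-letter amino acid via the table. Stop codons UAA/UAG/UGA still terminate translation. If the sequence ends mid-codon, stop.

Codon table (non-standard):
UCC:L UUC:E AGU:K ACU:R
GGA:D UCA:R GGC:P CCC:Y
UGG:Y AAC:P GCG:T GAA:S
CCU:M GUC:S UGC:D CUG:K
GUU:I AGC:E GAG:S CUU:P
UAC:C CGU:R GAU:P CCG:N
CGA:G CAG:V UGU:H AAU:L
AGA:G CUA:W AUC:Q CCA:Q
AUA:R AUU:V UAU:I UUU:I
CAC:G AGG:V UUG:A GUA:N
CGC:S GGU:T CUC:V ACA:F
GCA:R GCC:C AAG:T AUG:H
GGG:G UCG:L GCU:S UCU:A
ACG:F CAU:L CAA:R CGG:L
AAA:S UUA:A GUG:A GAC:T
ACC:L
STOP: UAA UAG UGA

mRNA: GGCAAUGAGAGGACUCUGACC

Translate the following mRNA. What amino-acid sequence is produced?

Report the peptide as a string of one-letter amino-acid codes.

Answer: HGDV

Derivation:
start AUG at pos 4
pos 4: AUG -> H; peptide=H
pos 7: AGA -> G; peptide=HG
pos 10: GGA -> D; peptide=HGD
pos 13: CUC -> V; peptide=HGDV
pos 16: UGA -> STOP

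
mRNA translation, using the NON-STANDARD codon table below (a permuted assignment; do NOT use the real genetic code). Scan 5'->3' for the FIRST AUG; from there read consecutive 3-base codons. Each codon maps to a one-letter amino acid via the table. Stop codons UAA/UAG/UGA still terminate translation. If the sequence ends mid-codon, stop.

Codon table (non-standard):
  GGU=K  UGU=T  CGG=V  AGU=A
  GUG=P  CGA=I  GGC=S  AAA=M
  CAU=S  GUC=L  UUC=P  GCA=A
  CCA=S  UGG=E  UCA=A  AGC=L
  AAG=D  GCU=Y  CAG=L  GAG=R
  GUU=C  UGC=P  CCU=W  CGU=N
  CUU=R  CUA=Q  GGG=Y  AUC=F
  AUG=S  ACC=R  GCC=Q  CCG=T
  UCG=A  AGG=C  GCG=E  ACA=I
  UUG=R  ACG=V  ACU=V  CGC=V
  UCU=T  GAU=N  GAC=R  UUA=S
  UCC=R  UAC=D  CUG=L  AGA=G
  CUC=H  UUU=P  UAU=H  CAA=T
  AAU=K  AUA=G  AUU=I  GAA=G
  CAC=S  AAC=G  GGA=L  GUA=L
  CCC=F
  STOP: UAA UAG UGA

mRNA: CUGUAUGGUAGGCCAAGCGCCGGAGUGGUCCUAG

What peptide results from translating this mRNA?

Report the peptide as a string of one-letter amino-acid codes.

start AUG at pos 4
pos 4: AUG -> S; peptide=S
pos 7: GUA -> L; peptide=SL
pos 10: GGC -> S; peptide=SLS
pos 13: CAA -> T; peptide=SLST
pos 16: GCG -> E; peptide=SLSTE
pos 19: CCG -> T; peptide=SLSTET
pos 22: GAG -> R; peptide=SLSTETR
pos 25: UGG -> E; peptide=SLSTETRE
pos 28: UCC -> R; peptide=SLSTETRER
pos 31: UAG -> STOP

Answer: SLSTETRER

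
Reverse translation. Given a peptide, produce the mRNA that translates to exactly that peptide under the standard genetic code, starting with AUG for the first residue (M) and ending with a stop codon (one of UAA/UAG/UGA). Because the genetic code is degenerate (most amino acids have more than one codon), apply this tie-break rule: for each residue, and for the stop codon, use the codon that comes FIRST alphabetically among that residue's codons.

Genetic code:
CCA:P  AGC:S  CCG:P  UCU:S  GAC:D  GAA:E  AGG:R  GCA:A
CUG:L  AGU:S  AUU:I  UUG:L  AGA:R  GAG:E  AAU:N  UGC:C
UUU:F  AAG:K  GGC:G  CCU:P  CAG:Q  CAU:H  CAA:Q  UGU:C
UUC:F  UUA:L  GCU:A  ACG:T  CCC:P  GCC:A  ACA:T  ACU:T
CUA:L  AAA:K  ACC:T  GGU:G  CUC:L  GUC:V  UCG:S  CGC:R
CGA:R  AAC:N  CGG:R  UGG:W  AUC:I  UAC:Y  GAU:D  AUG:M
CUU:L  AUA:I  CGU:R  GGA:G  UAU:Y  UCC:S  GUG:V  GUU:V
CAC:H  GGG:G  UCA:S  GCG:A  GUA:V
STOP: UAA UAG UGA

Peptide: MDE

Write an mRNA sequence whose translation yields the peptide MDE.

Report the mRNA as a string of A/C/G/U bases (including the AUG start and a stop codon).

residue 1: M -> AUG (start codon)
residue 2: D codons sorted = GAC,GAU -> pick first = GAC
residue 3: E codons sorted = GAA,GAG -> pick first = GAA
terminator: stop codons sorted = UAA,UAG,UGA -> pick first = UAA

Answer: mRNA: AUGGACGAAUAA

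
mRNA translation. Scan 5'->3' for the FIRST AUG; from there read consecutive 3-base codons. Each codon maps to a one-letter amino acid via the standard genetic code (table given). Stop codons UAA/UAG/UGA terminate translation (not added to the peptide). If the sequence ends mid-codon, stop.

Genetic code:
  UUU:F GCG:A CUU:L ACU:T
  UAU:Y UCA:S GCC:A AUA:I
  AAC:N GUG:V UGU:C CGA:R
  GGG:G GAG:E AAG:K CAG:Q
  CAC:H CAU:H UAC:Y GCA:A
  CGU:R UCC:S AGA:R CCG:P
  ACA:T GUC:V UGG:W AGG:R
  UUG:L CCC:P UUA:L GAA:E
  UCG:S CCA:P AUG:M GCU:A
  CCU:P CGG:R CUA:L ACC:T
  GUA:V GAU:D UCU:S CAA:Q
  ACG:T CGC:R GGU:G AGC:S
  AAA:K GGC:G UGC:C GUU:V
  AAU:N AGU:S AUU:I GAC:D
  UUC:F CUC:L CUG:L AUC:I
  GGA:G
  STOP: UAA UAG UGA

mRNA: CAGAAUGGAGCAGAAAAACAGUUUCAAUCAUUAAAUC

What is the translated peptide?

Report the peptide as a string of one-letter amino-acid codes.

start AUG at pos 4
pos 4: AUG -> M; peptide=M
pos 7: GAG -> E; peptide=ME
pos 10: CAG -> Q; peptide=MEQ
pos 13: AAA -> K; peptide=MEQK
pos 16: AAC -> N; peptide=MEQKN
pos 19: AGU -> S; peptide=MEQKNS
pos 22: UUC -> F; peptide=MEQKNSF
pos 25: AAU -> N; peptide=MEQKNSFN
pos 28: CAU -> H; peptide=MEQKNSFNH
pos 31: UAA -> STOP

Answer: MEQKNSFNH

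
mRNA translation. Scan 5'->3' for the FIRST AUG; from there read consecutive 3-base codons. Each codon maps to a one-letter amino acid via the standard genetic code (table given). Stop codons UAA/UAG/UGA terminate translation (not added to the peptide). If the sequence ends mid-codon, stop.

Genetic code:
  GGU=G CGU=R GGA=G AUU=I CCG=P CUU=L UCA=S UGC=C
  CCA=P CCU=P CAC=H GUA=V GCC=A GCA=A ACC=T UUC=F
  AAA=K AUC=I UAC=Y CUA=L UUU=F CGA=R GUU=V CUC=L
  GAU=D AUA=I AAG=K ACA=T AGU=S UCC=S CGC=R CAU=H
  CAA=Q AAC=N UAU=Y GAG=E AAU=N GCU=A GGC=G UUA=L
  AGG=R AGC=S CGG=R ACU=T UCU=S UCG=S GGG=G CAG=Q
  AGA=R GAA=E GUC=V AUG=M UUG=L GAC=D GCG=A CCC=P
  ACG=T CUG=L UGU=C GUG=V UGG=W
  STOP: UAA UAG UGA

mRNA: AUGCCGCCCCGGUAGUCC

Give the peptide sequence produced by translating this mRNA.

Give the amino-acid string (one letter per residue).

Answer: MPPR

Derivation:
start AUG at pos 0
pos 0: AUG -> M; peptide=M
pos 3: CCG -> P; peptide=MP
pos 6: CCC -> P; peptide=MPP
pos 9: CGG -> R; peptide=MPPR
pos 12: UAG -> STOP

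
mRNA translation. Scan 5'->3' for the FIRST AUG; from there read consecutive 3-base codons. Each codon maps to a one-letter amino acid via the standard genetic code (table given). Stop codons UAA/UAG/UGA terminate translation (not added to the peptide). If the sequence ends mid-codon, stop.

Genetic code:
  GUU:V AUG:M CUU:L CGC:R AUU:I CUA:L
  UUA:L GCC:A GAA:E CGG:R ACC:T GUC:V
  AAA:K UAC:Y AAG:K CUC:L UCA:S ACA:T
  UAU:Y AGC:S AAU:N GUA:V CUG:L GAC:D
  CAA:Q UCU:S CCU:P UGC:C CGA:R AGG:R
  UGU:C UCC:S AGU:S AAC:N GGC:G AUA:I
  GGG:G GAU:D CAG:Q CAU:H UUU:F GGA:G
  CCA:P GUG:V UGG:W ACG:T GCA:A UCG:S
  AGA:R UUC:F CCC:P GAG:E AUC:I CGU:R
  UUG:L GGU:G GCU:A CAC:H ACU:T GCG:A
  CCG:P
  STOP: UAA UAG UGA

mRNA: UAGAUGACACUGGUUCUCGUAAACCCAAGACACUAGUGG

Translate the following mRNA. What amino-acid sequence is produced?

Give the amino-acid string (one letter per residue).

start AUG at pos 3
pos 3: AUG -> M; peptide=M
pos 6: ACA -> T; peptide=MT
pos 9: CUG -> L; peptide=MTL
pos 12: GUU -> V; peptide=MTLV
pos 15: CUC -> L; peptide=MTLVL
pos 18: GUA -> V; peptide=MTLVLV
pos 21: AAC -> N; peptide=MTLVLVN
pos 24: CCA -> P; peptide=MTLVLVNP
pos 27: AGA -> R; peptide=MTLVLVNPR
pos 30: CAC -> H; peptide=MTLVLVNPRH
pos 33: UAG -> STOP

Answer: MTLVLVNPRH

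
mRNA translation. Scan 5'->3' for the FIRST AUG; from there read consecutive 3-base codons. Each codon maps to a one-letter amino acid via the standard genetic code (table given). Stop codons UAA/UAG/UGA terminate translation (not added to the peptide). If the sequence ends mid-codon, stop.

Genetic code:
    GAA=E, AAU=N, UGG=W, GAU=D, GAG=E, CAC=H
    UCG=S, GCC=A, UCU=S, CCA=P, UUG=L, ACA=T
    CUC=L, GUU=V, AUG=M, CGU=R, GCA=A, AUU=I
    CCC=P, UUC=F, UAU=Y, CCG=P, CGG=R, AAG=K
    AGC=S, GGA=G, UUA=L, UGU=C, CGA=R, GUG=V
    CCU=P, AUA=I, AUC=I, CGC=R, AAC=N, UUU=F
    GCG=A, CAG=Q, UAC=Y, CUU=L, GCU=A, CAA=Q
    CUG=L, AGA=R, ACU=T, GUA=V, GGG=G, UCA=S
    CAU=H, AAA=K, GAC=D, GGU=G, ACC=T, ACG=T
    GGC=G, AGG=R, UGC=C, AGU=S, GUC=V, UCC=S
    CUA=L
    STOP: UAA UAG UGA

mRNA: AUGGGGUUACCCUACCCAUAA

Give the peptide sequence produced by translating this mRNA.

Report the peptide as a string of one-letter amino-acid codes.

start AUG at pos 0
pos 0: AUG -> M; peptide=M
pos 3: GGG -> G; peptide=MG
pos 6: UUA -> L; peptide=MGL
pos 9: CCC -> P; peptide=MGLP
pos 12: UAC -> Y; peptide=MGLPY
pos 15: CCA -> P; peptide=MGLPYP
pos 18: UAA -> STOP

Answer: MGLPYP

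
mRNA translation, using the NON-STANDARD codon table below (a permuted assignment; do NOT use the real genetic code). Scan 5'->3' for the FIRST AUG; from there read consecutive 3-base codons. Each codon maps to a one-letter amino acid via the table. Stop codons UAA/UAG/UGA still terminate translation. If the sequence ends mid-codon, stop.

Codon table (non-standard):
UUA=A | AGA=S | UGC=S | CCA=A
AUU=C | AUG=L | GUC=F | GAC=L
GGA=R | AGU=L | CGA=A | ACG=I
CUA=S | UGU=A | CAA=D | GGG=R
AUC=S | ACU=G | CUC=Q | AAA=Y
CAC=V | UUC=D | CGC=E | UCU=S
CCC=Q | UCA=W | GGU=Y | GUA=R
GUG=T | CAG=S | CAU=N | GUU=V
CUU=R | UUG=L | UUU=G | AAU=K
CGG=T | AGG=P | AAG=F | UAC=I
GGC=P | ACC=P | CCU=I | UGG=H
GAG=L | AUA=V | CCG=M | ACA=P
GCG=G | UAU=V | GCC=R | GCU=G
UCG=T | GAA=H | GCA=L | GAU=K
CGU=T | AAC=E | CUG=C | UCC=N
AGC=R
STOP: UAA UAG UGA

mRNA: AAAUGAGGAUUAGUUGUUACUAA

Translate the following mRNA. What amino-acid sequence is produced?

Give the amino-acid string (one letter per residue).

start AUG at pos 2
pos 2: AUG -> L; peptide=L
pos 5: AGG -> P; peptide=LP
pos 8: AUU -> C; peptide=LPC
pos 11: AGU -> L; peptide=LPCL
pos 14: UGU -> A; peptide=LPCLA
pos 17: UAC -> I; peptide=LPCLAI
pos 20: UAA -> STOP

Answer: LPCLAI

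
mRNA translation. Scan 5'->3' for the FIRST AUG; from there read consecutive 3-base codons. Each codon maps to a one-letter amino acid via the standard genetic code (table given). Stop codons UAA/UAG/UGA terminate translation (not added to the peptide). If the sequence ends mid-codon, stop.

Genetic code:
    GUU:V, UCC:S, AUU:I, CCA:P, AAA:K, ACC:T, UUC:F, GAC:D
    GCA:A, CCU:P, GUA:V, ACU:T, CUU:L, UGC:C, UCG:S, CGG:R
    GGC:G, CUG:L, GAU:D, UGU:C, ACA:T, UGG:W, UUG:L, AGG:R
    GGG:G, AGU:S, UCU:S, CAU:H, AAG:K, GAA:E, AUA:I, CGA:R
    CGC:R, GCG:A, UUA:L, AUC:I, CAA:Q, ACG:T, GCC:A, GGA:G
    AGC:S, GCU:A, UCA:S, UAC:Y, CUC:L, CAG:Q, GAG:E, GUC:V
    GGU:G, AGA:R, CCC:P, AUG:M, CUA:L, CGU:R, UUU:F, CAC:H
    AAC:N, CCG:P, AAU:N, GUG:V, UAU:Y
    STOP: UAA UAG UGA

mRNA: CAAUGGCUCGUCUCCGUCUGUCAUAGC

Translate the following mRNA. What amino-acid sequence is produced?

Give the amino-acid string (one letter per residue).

start AUG at pos 2
pos 2: AUG -> M; peptide=M
pos 5: GCU -> A; peptide=MA
pos 8: CGU -> R; peptide=MAR
pos 11: CUC -> L; peptide=MARL
pos 14: CGU -> R; peptide=MARLR
pos 17: CUG -> L; peptide=MARLRL
pos 20: UCA -> S; peptide=MARLRLS
pos 23: UAG -> STOP

Answer: MARLRLS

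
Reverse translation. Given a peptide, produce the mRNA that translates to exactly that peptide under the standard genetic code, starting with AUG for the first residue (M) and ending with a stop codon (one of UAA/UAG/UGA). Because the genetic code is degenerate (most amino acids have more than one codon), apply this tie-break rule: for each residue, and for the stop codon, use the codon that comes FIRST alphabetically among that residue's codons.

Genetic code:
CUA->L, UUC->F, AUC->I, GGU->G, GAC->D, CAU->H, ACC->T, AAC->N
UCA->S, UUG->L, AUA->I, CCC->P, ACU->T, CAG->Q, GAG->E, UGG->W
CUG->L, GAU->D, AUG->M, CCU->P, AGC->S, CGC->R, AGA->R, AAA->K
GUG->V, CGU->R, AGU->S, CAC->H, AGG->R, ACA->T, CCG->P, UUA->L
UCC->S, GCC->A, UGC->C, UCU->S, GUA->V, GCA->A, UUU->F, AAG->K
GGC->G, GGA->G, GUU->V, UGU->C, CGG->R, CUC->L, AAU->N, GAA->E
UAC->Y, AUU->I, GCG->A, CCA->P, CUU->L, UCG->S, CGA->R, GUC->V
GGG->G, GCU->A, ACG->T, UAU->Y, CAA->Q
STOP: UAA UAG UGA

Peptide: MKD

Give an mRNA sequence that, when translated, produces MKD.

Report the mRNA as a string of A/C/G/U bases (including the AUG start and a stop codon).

residue 1: M -> AUG (start codon)
residue 2: K codons sorted = AAA,AAG -> pick first = AAA
residue 3: D codons sorted = GAC,GAU -> pick first = GAC
terminator: stop codons sorted = UAA,UAG,UGA -> pick first = UAA

Answer: mRNA: AUGAAAGACUAA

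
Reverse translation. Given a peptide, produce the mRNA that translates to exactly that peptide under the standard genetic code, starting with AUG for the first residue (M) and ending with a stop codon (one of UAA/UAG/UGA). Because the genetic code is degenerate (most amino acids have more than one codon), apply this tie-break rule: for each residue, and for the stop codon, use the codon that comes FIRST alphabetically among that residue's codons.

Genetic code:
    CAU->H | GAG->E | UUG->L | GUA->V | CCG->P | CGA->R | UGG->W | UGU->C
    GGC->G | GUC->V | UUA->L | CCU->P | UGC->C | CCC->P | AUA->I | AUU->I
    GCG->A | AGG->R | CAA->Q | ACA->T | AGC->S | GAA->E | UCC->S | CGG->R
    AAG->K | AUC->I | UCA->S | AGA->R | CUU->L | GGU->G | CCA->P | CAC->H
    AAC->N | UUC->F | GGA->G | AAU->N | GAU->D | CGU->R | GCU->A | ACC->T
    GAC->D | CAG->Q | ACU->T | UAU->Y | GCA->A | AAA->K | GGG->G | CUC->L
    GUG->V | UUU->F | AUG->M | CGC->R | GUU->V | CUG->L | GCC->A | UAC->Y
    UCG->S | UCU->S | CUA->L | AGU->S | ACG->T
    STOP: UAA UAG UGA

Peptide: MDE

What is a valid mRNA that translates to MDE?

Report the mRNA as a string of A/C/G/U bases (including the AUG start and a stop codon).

Answer: mRNA: AUGGACGAAUAA

Derivation:
residue 1: M -> AUG (start codon)
residue 2: D codons sorted = GAC,GAU -> pick first = GAC
residue 3: E codons sorted = GAA,GAG -> pick first = GAA
terminator: stop codons sorted = UAA,UAG,UGA -> pick first = UAA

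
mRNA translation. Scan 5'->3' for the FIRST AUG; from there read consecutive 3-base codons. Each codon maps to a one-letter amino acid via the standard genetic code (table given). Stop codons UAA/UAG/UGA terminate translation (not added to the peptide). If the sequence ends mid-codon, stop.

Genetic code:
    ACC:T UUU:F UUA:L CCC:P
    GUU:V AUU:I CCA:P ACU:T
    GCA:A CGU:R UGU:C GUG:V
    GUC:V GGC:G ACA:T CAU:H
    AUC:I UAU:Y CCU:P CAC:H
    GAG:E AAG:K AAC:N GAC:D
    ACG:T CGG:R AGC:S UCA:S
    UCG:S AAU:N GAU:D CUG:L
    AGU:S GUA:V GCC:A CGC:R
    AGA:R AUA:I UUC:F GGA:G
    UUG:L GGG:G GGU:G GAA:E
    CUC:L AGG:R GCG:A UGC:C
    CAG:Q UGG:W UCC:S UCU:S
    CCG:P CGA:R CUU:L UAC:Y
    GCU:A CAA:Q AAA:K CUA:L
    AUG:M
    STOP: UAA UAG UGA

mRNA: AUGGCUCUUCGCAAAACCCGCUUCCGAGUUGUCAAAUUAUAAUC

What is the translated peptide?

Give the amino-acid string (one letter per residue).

start AUG at pos 0
pos 0: AUG -> M; peptide=M
pos 3: GCU -> A; peptide=MA
pos 6: CUU -> L; peptide=MAL
pos 9: CGC -> R; peptide=MALR
pos 12: AAA -> K; peptide=MALRK
pos 15: ACC -> T; peptide=MALRKT
pos 18: CGC -> R; peptide=MALRKTR
pos 21: UUC -> F; peptide=MALRKTRF
pos 24: CGA -> R; peptide=MALRKTRFR
pos 27: GUU -> V; peptide=MALRKTRFRV
pos 30: GUC -> V; peptide=MALRKTRFRVV
pos 33: AAA -> K; peptide=MALRKTRFRVVK
pos 36: UUA -> L; peptide=MALRKTRFRVVKL
pos 39: UAA -> STOP

Answer: MALRKTRFRVVKL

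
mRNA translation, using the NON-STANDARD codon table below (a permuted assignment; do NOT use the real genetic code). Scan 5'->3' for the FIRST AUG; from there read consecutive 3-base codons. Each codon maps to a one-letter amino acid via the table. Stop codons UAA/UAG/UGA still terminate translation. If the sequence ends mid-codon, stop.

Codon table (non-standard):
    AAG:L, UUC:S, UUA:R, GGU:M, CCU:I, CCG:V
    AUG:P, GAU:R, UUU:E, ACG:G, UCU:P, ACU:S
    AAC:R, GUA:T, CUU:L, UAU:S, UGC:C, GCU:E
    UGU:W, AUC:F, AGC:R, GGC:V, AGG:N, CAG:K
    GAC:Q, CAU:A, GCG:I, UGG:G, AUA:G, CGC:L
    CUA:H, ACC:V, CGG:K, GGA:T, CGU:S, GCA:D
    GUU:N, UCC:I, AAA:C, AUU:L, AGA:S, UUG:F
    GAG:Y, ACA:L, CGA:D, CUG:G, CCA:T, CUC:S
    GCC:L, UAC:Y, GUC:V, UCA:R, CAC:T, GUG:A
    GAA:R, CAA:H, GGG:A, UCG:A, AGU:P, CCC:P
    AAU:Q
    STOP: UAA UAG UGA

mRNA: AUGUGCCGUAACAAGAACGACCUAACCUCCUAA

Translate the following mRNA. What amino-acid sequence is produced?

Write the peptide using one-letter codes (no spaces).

Answer: PCSRLRQHVI

Derivation:
start AUG at pos 0
pos 0: AUG -> P; peptide=P
pos 3: UGC -> C; peptide=PC
pos 6: CGU -> S; peptide=PCS
pos 9: AAC -> R; peptide=PCSR
pos 12: AAG -> L; peptide=PCSRL
pos 15: AAC -> R; peptide=PCSRLR
pos 18: GAC -> Q; peptide=PCSRLRQ
pos 21: CUA -> H; peptide=PCSRLRQH
pos 24: ACC -> V; peptide=PCSRLRQHV
pos 27: UCC -> I; peptide=PCSRLRQHVI
pos 30: UAA -> STOP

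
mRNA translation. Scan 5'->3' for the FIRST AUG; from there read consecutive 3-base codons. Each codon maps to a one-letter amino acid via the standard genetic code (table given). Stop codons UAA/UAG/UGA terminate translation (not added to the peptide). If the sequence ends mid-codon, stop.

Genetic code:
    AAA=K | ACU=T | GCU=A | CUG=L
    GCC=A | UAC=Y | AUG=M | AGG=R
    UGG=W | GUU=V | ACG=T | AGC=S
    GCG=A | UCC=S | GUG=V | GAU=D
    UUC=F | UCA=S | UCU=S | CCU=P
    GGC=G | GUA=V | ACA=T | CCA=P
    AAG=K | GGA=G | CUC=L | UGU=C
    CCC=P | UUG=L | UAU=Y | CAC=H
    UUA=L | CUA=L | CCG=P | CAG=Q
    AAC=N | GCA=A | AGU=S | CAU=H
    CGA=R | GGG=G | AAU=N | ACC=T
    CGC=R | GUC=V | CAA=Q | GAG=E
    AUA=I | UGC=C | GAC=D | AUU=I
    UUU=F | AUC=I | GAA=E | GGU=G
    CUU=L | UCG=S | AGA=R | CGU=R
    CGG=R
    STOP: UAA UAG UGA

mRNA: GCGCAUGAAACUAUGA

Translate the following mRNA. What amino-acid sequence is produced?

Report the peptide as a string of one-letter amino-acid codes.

start AUG at pos 4
pos 4: AUG -> M; peptide=M
pos 7: AAA -> K; peptide=MK
pos 10: CUA -> L; peptide=MKL
pos 13: UGA -> STOP

Answer: MKL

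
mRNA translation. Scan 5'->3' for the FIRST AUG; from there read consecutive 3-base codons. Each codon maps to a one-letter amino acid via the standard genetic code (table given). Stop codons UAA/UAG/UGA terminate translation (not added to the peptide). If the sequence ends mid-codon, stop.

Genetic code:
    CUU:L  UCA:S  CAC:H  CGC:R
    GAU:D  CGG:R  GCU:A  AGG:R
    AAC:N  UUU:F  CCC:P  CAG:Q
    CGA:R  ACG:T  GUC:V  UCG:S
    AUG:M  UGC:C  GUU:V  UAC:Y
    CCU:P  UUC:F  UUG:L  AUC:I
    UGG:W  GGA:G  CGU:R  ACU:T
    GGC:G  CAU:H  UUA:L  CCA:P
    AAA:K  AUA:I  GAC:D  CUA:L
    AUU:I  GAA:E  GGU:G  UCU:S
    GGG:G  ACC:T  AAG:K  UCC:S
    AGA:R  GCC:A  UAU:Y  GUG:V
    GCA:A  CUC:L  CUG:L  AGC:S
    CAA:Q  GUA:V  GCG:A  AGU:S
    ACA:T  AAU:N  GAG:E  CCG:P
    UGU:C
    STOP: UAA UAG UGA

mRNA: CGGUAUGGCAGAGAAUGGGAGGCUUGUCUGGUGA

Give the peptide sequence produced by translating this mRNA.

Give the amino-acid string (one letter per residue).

start AUG at pos 4
pos 4: AUG -> M; peptide=M
pos 7: GCA -> A; peptide=MA
pos 10: GAG -> E; peptide=MAE
pos 13: AAU -> N; peptide=MAEN
pos 16: GGG -> G; peptide=MAENG
pos 19: AGG -> R; peptide=MAENGR
pos 22: CUU -> L; peptide=MAENGRL
pos 25: GUC -> V; peptide=MAENGRLV
pos 28: UGG -> W; peptide=MAENGRLVW
pos 31: UGA -> STOP

Answer: MAENGRLVW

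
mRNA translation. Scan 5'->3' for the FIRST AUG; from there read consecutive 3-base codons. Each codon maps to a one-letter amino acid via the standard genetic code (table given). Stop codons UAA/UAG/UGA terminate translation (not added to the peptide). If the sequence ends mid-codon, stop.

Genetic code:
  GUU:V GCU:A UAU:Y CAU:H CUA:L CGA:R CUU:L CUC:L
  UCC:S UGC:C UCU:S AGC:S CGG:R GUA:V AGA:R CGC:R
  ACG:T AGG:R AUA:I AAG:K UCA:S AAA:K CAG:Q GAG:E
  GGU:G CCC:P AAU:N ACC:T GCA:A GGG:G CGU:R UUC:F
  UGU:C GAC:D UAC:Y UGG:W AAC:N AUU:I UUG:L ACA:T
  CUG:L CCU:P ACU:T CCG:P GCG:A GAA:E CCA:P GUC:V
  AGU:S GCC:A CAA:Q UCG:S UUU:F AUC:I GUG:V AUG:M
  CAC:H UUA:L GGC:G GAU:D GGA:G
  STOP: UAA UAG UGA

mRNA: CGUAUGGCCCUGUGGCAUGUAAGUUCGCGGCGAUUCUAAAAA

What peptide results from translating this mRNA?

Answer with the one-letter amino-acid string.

Answer: MALWHVSSRRF

Derivation:
start AUG at pos 3
pos 3: AUG -> M; peptide=M
pos 6: GCC -> A; peptide=MA
pos 9: CUG -> L; peptide=MAL
pos 12: UGG -> W; peptide=MALW
pos 15: CAU -> H; peptide=MALWH
pos 18: GUA -> V; peptide=MALWHV
pos 21: AGU -> S; peptide=MALWHVS
pos 24: UCG -> S; peptide=MALWHVSS
pos 27: CGG -> R; peptide=MALWHVSSR
pos 30: CGA -> R; peptide=MALWHVSSRR
pos 33: UUC -> F; peptide=MALWHVSSRRF
pos 36: UAA -> STOP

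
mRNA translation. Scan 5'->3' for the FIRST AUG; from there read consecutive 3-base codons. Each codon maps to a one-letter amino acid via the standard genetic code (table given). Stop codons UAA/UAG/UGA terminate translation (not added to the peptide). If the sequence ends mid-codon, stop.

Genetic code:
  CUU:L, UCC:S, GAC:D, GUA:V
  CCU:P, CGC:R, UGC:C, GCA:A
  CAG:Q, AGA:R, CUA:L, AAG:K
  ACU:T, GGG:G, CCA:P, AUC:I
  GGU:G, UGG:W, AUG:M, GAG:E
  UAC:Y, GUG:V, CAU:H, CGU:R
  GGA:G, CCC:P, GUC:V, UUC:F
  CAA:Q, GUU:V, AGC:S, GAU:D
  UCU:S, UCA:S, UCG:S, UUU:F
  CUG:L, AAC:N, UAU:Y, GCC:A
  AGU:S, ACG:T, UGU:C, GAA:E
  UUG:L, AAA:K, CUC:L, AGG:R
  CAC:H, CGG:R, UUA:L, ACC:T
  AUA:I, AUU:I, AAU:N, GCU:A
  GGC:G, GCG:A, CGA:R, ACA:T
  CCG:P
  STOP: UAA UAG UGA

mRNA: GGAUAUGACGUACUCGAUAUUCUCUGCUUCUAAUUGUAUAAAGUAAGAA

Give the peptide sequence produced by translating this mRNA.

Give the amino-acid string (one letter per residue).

start AUG at pos 4
pos 4: AUG -> M; peptide=M
pos 7: ACG -> T; peptide=MT
pos 10: UAC -> Y; peptide=MTY
pos 13: UCG -> S; peptide=MTYS
pos 16: AUA -> I; peptide=MTYSI
pos 19: UUC -> F; peptide=MTYSIF
pos 22: UCU -> S; peptide=MTYSIFS
pos 25: GCU -> A; peptide=MTYSIFSA
pos 28: UCU -> S; peptide=MTYSIFSAS
pos 31: AAU -> N; peptide=MTYSIFSASN
pos 34: UGU -> C; peptide=MTYSIFSASNC
pos 37: AUA -> I; peptide=MTYSIFSASNCI
pos 40: AAG -> K; peptide=MTYSIFSASNCIK
pos 43: UAA -> STOP

Answer: MTYSIFSASNCIK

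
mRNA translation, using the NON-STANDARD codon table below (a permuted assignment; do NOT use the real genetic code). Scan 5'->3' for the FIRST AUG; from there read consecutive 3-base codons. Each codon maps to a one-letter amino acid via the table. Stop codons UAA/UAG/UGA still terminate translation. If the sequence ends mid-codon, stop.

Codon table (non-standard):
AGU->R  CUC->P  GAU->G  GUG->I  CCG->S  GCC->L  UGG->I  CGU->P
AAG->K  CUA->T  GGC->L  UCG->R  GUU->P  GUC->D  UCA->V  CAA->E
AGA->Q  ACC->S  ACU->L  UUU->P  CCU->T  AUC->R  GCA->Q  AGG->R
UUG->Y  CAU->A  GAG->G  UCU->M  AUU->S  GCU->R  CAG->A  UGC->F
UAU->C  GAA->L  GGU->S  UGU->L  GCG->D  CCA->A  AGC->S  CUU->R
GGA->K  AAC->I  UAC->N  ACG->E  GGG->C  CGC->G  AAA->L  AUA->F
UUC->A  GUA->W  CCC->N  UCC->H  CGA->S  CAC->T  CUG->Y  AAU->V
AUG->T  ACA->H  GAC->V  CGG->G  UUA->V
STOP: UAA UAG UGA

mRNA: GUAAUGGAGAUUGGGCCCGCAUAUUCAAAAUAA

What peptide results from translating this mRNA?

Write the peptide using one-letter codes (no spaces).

Answer: TGSCNQCVL

Derivation:
start AUG at pos 3
pos 3: AUG -> T; peptide=T
pos 6: GAG -> G; peptide=TG
pos 9: AUU -> S; peptide=TGS
pos 12: GGG -> C; peptide=TGSC
pos 15: CCC -> N; peptide=TGSCN
pos 18: GCA -> Q; peptide=TGSCNQ
pos 21: UAU -> C; peptide=TGSCNQC
pos 24: UCA -> V; peptide=TGSCNQCV
pos 27: AAA -> L; peptide=TGSCNQCVL
pos 30: UAA -> STOP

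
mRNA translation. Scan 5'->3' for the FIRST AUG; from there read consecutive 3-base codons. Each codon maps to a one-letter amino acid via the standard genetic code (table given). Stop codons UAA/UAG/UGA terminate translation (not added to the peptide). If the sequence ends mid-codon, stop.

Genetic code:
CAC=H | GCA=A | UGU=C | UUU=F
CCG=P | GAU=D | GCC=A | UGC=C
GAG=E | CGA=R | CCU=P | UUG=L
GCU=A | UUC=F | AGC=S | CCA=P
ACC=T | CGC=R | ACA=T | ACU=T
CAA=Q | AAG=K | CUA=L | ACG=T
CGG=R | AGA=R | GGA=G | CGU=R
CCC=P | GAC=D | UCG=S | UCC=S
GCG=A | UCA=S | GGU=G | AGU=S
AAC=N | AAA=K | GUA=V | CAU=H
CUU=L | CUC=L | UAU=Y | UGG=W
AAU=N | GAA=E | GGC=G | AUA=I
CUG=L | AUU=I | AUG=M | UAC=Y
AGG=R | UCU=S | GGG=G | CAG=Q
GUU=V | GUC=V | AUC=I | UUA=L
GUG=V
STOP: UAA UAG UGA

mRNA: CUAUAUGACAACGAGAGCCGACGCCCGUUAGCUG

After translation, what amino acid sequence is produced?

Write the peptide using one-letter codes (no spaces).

start AUG at pos 4
pos 4: AUG -> M; peptide=M
pos 7: ACA -> T; peptide=MT
pos 10: ACG -> T; peptide=MTT
pos 13: AGA -> R; peptide=MTTR
pos 16: GCC -> A; peptide=MTTRA
pos 19: GAC -> D; peptide=MTTRAD
pos 22: GCC -> A; peptide=MTTRADA
pos 25: CGU -> R; peptide=MTTRADAR
pos 28: UAG -> STOP

Answer: MTTRADAR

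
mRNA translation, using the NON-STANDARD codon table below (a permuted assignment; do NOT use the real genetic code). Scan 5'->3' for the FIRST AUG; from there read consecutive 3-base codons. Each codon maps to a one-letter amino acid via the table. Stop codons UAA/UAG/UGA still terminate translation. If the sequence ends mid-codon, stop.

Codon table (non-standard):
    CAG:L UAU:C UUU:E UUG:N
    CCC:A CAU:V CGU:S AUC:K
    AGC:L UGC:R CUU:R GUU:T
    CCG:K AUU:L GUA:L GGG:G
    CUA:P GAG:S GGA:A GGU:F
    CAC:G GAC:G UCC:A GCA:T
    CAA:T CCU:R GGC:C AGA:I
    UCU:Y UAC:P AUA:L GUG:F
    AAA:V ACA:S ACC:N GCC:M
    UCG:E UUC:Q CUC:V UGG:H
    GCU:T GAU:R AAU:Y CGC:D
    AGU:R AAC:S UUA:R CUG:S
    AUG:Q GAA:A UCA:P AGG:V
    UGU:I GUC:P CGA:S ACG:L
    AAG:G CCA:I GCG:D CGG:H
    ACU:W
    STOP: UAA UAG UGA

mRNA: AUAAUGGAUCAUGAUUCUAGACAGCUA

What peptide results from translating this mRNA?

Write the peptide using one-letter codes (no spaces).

start AUG at pos 3
pos 3: AUG -> Q; peptide=Q
pos 6: GAU -> R; peptide=QR
pos 9: CAU -> V; peptide=QRV
pos 12: GAU -> R; peptide=QRVR
pos 15: UCU -> Y; peptide=QRVRY
pos 18: AGA -> I; peptide=QRVRYI
pos 21: CAG -> L; peptide=QRVRYIL
pos 24: CUA -> P; peptide=QRVRYILP
pos 27: only 0 nt remain (<3), stop (end of mRNA)

Answer: QRVRYILP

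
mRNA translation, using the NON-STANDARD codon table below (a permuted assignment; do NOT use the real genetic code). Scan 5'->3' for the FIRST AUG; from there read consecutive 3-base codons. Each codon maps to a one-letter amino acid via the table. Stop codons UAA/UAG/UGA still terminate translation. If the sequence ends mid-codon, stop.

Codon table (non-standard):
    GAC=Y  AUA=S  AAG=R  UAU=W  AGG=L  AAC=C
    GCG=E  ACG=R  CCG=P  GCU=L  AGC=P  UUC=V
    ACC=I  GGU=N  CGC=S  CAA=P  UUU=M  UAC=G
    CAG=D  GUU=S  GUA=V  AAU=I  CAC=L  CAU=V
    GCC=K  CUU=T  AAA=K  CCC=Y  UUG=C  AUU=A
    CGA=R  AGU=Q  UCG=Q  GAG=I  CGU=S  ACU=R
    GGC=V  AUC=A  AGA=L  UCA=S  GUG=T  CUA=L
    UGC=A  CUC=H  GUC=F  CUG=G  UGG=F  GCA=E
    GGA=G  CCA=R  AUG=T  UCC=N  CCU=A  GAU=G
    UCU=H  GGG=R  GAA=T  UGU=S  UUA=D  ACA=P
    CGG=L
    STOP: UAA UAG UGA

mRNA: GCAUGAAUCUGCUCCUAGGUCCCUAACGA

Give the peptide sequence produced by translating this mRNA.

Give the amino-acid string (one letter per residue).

start AUG at pos 2
pos 2: AUG -> T; peptide=T
pos 5: AAU -> I; peptide=TI
pos 8: CUG -> G; peptide=TIG
pos 11: CUC -> H; peptide=TIGH
pos 14: CUA -> L; peptide=TIGHL
pos 17: GGU -> N; peptide=TIGHLN
pos 20: CCC -> Y; peptide=TIGHLNY
pos 23: UAA -> STOP

Answer: TIGHLNY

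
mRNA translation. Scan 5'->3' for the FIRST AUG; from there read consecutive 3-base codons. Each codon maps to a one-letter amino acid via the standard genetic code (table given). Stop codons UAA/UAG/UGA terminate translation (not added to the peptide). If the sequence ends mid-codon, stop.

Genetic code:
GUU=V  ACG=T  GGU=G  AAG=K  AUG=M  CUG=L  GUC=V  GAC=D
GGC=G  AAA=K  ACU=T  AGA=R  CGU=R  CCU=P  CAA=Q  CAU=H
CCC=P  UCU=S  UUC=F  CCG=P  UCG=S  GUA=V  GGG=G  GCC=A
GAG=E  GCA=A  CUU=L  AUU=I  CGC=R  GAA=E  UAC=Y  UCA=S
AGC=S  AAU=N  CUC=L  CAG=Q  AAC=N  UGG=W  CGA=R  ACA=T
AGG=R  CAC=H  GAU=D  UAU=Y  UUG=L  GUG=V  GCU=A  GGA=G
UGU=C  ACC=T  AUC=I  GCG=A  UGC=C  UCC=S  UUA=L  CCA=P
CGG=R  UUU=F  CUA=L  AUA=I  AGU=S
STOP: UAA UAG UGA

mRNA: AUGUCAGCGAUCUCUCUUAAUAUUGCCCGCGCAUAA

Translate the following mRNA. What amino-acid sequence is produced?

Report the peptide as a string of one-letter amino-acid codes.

start AUG at pos 0
pos 0: AUG -> M; peptide=M
pos 3: UCA -> S; peptide=MS
pos 6: GCG -> A; peptide=MSA
pos 9: AUC -> I; peptide=MSAI
pos 12: UCU -> S; peptide=MSAIS
pos 15: CUU -> L; peptide=MSAISL
pos 18: AAU -> N; peptide=MSAISLN
pos 21: AUU -> I; peptide=MSAISLNI
pos 24: GCC -> A; peptide=MSAISLNIA
pos 27: CGC -> R; peptide=MSAISLNIAR
pos 30: GCA -> A; peptide=MSAISLNIARA
pos 33: UAA -> STOP

Answer: MSAISLNIARA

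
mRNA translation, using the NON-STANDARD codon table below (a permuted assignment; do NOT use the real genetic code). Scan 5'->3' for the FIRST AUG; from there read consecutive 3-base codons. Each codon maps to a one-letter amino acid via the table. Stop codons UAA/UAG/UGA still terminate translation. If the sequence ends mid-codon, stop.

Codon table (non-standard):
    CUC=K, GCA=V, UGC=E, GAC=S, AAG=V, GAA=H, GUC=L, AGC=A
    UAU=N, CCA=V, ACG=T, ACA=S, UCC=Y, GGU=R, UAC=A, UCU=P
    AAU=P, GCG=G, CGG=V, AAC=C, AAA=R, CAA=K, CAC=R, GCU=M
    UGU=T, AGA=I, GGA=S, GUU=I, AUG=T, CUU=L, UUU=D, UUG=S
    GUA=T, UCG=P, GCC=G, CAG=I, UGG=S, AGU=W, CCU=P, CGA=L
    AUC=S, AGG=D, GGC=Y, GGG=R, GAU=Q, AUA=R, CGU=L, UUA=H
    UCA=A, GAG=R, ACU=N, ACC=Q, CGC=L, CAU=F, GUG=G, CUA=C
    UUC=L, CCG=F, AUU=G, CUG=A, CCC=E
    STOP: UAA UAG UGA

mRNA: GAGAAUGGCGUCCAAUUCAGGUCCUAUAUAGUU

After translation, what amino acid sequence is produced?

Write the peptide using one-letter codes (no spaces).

start AUG at pos 4
pos 4: AUG -> T; peptide=T
pos 7: GCG -> G; peptide=TG
pos 10: UCC -> Y; peptide=TGY
pos 13: AAU -> P; peptide=TGYP
pos 16: UCA -> A; peptide=TGYPA
pos 19: GGU -> R; peptide=TGYPAR
pos 22: CCU -> P; peptide=TGYPARP
pos 25: AUA -> R; peptide=TGYPARPR
pos 28: UAG -> STOP

Answer: TGYPARPR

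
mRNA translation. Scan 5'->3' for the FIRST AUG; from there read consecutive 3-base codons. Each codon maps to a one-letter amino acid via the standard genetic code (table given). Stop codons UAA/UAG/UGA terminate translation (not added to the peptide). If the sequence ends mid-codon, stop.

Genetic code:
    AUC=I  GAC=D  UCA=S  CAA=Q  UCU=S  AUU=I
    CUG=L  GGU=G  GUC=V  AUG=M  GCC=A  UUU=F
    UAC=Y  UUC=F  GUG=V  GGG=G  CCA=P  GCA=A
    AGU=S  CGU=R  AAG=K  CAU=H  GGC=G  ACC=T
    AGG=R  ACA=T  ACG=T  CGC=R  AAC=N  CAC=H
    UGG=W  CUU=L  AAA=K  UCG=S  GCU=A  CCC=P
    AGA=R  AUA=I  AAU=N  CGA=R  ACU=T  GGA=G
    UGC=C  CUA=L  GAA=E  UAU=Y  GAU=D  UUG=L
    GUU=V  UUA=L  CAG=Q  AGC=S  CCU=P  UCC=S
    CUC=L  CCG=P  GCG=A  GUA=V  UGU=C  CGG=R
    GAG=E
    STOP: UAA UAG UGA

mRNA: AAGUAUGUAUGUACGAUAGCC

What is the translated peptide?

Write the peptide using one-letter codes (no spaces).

start AUG at pos 4
pos 4: AUG -> M; peptide=M
pos 7: UAU -> Y; peptide=MY
pos 10: GUA -> V; peptide=MYV
pos 13: CGA -> R; peptide=MYVR
pos 16: UAG -> STOP

Answer: MYVR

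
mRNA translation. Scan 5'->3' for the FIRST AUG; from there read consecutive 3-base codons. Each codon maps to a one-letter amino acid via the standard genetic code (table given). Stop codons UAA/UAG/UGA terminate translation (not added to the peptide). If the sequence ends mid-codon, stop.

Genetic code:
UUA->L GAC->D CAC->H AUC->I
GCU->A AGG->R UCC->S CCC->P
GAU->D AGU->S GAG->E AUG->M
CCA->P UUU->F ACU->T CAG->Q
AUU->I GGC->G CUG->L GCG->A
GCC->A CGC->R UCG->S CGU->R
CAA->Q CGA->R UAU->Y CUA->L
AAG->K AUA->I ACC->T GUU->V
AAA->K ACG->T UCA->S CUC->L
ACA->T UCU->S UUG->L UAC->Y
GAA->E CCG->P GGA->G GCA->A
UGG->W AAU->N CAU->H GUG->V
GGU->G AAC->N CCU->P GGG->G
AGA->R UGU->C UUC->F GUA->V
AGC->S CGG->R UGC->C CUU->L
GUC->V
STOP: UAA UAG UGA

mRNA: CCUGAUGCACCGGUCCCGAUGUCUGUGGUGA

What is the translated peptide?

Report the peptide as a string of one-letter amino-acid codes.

Answer: MHRSRCLW

Derivation:
start AUG at pos 4
pos 4: AUG -> M; peptide=M
pos 7: CAC -> H; peptide=MH
pos 10: CGG -> R; peptide=MHR
pos 13: UCC -> S; peptide=MHRS
pos 16: CGA -> R; peptide=MHRSR
pos 19: UGU -> C; peptide=MHRSRC
pos 22: CUG -> L; peptide=MHRSRCL
pos 25: UGG -> W; peptide=MHRSRCLW
pos 28: UGA -> STOP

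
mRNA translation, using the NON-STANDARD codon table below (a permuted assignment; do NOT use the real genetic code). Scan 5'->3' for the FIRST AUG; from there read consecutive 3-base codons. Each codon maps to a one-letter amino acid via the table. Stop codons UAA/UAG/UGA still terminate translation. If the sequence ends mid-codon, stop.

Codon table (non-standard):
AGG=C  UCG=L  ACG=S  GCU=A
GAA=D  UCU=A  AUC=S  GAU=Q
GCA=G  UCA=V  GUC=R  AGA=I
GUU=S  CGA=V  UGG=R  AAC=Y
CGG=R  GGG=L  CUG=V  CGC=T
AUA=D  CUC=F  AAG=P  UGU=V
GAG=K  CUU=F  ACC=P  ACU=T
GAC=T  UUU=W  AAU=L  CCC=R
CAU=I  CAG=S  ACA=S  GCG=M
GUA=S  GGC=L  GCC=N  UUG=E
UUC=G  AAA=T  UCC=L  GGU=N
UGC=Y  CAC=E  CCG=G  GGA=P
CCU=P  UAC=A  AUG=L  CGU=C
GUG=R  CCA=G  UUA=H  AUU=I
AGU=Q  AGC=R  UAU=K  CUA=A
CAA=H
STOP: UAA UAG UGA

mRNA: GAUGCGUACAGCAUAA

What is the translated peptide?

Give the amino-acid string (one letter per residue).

Answer: LCSG

Derivation:
start AUG at pos 1
pos 1: AUG -> L; peptide=L
pos 4: CGU -> C; peptide=LC
pos 7: ACA -> S; peptide=LCS
pos 10: GCA -> G; peptide=LCSG
pos 13: UAA -> STOP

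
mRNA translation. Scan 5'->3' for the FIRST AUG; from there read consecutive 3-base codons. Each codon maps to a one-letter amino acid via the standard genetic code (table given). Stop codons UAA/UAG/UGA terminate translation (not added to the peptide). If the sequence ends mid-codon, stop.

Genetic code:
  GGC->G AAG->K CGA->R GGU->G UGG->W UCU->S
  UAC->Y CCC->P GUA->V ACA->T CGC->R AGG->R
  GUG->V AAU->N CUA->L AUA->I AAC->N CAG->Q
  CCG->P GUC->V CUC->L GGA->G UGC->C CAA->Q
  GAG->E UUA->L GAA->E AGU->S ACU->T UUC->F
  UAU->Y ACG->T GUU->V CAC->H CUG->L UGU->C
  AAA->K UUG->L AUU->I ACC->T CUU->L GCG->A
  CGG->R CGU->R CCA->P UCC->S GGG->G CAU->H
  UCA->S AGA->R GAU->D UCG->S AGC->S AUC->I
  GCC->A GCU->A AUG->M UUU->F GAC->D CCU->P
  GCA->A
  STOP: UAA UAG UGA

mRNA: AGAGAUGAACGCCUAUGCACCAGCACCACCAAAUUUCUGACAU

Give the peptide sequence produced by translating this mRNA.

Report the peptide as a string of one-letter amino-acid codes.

Answer: MNAYAPAPPNF

Derivation:
start AUG at pos 4
pos 4: AUG -> M; peptide=M
pos 7: AAC -> N; peptide=MN
pos 10: GCC -> A; peptide=MNA
pos 13: UAU -> Y; peptide=MNAY
pos 16: GCA -> A; peptide=MNAYA
pos 19: CCA -> P; peptide=MNAYAP
pos 22: GCA -> A; peptide=MNAYAPA
pos 25: CCA -> P; peptide=MNAYAPAP
pos 28: CCA -> P; peptide=MNAYAPAPP
pos 31: AAU -> N; peptide=MNAYAPAPPN
pos 34: UUC -> F; peptide=MNAYAPAPPNF
pos 37: UGA -> STOP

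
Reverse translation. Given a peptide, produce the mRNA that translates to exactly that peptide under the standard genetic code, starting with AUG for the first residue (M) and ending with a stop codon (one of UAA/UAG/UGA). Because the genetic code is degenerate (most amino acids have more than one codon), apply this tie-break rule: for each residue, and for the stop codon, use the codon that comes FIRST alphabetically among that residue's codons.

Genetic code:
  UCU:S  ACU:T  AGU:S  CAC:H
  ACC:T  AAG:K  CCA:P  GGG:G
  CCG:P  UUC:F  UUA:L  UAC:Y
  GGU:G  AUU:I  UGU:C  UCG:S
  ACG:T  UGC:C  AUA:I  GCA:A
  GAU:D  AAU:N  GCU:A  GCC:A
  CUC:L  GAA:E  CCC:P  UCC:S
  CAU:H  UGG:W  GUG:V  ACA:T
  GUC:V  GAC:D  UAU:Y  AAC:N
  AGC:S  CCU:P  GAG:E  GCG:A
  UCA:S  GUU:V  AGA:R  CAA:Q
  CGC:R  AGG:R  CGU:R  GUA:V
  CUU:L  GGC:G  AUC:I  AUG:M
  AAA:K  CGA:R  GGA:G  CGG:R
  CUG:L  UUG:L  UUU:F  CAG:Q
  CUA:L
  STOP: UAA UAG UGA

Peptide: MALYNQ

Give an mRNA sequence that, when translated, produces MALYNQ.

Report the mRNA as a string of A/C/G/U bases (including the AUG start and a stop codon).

Answer: mRNA: AUGGCACUAUACAACCAAUAA

Derivation:
residue 1: M -> AUG (start codon)
residue 2: A codons sorted = GCA,GCC,GCG,GCU -> pick first = GCA
residue 3: L codons sorted = CUA,CUC,CUG,CUU,UUA,UUG -> pick first = CUA
residue 4: Y codons sorted = UAC,UAU -> pick first = UAC
residue 5: N codons sorted = AAC,AAU -> pick first = AAC
residue 6: Q codons sorted = CAA,CAG -> pick first = CAA
terminator: stop codons sorted = UAA,UAG,UGA -> pick first = UAA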